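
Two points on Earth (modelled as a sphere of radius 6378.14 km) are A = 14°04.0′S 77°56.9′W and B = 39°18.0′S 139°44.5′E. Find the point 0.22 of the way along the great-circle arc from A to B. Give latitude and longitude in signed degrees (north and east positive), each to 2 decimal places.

-35.09°, -94.07°

The central angle between A and B is δ = 2.0265 rad.
With f = 0.22, the slerp weights are sin((1−f)δ)/sin δ = 1.1136 and sin(fδ)/sin δ = 0.4802.
Weighted sum of the unit vectors: (1.1136)·(0.2025,-0.9486,-0.2431) + (0.4802)·(-0.5905,0.5001,-0.6334) = (-0.0580, -0.8162, -0.5748).
Converting back: φ = atan2(z, √(x²+y²)) = -35.09°, λ = atan2(y, x) = -94.07°.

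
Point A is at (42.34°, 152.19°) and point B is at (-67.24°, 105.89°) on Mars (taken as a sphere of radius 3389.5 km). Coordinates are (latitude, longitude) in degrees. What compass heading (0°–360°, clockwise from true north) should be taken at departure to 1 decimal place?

198.0°

Δλ = -46.300° = -0.8081 rad.
y = sin Δλ · cos φ₂ = (-0.7230)(0.3869) = -0.2797
x = cos φ₁ sin φ₂ − sin φ₁ cos φ₂ cos Δλ = (0.7392)(-0.9221) − (0.6735)(0.3869)(0.6909) = -0.8616
θ = atan2(y, x) = -162.02°; adding 360° gives 198.0°.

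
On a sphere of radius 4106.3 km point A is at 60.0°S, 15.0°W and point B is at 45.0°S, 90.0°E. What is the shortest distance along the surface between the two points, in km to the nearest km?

4200 km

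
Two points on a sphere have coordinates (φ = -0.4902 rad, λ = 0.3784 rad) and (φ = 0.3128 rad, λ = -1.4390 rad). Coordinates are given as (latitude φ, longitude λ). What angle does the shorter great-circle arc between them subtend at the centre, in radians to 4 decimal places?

1.9281 rad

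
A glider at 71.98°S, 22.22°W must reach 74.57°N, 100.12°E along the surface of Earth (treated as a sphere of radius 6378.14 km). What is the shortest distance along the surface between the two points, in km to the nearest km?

Let φ₁ = -1.2563 rad, φ₂ = 1.3015 rad, and Δλ = 2.1352 rad.
Haversine: a = sin²(Δφ/2) + cos φ₁ cos φ₂ sin²(Δλ/2) = 0.9172 + (0.3093)(0.2661)(0.7675) = 0.98035.
Central angle c = 2·arcsin(√a) = 2.86032 rad.
Distance = R·c = 6378.14 × 2.8603 ≈ 18243 km.

18243 km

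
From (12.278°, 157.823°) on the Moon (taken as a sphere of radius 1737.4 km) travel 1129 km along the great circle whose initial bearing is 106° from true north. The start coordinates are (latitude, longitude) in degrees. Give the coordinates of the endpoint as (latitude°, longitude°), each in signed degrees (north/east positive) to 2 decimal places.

0.36°, -166.61°

Angular distance δ = d/R = 1129/1737.4 = 0.64982 rad; initial bearing θ = 1.8500 rad.
sin φ₂ = sin φ₁ cos δ + cos φ₁ sin δ cos θ = (0.2127)(0.7962) + (0.9771)(0.6050)(-0.2756) = 0.0064, so φ₂ = 0.36°.
Δλ = atan2(sin θ sin δ cos φ₁, cos δ − sin φ₁ sin φ₂) = atan2(0.5683, 0.7948) = 35.564°.
λ₂ = 157.823° + 35.564° = 193.39° → -166.61° after wrapping to (−180°, 180°].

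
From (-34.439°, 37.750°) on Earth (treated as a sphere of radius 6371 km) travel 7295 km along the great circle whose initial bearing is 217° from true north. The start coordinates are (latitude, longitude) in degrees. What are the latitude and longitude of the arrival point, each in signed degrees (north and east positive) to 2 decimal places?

Angular distance δ = d/R = 7295/6371 = 1.14503 rad; initial bearing θ = 3.7874 rad.
sin φ₂ = sin φ₁ cos δ + cos φ₁ sin δ cos θ = (-0.5655)(0.4130) + (0.8247)(0.9107)(-0.7986) = -0.8334, so φ₂ = -56.45°.
Δλ = atan2(sin θ sin δ cos φ₁, cos δ − sin φ₁ sin φ₂) = atan2(-0.4520, -0.0583) = -97.350°.
λ₂ = 37.750° − 97.350° = -59.60°.

-56.45°, -59.60°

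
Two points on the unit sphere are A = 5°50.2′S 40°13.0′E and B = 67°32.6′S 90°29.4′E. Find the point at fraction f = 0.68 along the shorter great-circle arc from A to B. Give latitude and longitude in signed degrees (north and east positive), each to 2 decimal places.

-50.23°, 61.40°

Central angle δ = 1.2272 rad. Interpolating on the sphere with fraction f = 0.68:
P = [sin((1−f)δ)·A + sin(fδ)·B] / sin δ = 0.4064·A + 0.7870·B in Cartesian coordinates,
giving P = (0.3062, 0.5617, -0.7686), i.e. latitude -50.23°, longitude 61.40°.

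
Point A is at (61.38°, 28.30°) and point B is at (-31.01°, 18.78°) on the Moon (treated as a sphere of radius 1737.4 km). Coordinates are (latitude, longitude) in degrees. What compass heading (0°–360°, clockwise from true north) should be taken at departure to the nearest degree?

188°

With φ₁ = 1.0713, φ₂ = -0.5412, Δλ = -0.1662 rad, the forward-azimuth formula gives
θ = atan2( sin Δλ cos φ₂ , cos φ₁ sin φ₂ − sin φ₁ cos φ₂ cos Δλ ) = atan2(-0.1418, -0.9888) = -171.84°.
Adding 360° brings this into [0°, 360°): 188°.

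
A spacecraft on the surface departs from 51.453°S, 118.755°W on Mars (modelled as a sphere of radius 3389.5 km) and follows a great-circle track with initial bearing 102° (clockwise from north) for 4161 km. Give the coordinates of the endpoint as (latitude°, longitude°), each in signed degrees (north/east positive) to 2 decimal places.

-22.65°, -32.27°

Angular distance δ = d/R = 4161/3389.5 = 1.22761 rad; initial bearing θ = 1.7802 rad.
sin φ₂ = sin φ₁ cos δ + cos φ₁ sin δ cos θ = (-0.7821)(0.3365) + (0.6232)(0.9417)(-0.2079) = -0.3852, so φ₂ = -22.65°.
Δλ = atan2(sin θ sin δ cos φ₁, cos δ − sin φ₁ sin φ₂) = atan2(0.5740, 0.0352) = 86.486°.
λ₂ = -118.755° + 86.486° = -32.27°.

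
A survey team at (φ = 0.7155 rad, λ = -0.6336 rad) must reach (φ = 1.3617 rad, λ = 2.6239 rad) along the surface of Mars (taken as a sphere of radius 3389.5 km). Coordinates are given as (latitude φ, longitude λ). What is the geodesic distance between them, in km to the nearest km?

3604 km

In radians: φ₁ = 0.7155, φ₂ = 1.3617, Δλ = -173.359° = -3.0257 rad.
cos c = sin φ₁ sin φ₂ + cos φ₁ cos φ₂ cos Δλ = (0.6560)(0.9782) + (0.7548)(0.2076)(-0.9933) = 0.48609,
so c = arccos(0.48609) = 1.06319 rad.
Distance = R·c = 3389.5 × 1.0632 ≈ 3604 km.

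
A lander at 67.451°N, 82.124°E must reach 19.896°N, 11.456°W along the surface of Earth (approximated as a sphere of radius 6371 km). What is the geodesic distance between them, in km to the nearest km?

With latitudes φ₁ = 67.451°, φ₂ = 19.896° and longitude difference Δλ = -93.580°:
cos c = sin φ₁ sin φ₂ + cos φ₁ cos φ₂ cos Δλ = (0.9236)(0.3403) + (0.3835)(0.9403)(-0.0624) = 0.29178,
so c = arccos(0.29178) = 1.27471 rad.
Distance = R·c = 6371 × 1.2747 ≈ 8121 km.

8121 km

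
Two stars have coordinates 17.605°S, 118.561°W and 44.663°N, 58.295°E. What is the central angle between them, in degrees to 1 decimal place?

152.8°

Let φ₁ = -0.3073 rad, φ₂ = 0.7795 rad, and Δλ = 3.0867 rad.
cos c = sin φ₁ sin φ₂ + cos φ₁ cos φ₂ cos Δλ = (-0.3025)(0.7029) + (0.9532)(0.7113)(-0.9985) = -0.88953,
so c = arccos(-0.88953) = 2.66710 rad.
So the angular separation is 152.8°.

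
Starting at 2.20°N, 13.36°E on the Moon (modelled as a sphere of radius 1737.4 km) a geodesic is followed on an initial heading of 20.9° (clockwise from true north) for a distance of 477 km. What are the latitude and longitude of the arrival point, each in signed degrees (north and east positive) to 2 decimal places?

16.86°, 19.16°

Angular distance δ = d/R = 477/1737.4 = 0.27455 rad; initial bearing θ = 0.3648 rad.
sin φ₂ = sin φ₁ cos δ + cos φ₁ sin δ cos θ = (0.0384)(0.9625) + (0.9993)(0.2711)(0.9342) = 0.2900, so φ₂ = 16.86°.
Δλ = atan2(sin θ sin δ cos φ₁, cos δ − sin φ₁ sin φ₂) = atan2(0.0966, 0.9514) = 5.800°.
λ₂ = 13.360° + 5.800° = 19.16°.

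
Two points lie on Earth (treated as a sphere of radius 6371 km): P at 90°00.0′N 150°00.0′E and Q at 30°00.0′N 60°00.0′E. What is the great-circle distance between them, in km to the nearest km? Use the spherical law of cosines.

6672 km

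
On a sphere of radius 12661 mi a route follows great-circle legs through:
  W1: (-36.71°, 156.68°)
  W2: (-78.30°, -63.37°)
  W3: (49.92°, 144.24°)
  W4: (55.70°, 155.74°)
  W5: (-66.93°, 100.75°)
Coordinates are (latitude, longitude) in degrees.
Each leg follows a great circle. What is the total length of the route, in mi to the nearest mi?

Leg W1→W2: central angle 1.0918 rad, distance 13823.1 mi.
Leg W2→W3: central angle 2.6158 rad, distance 33119.1 mi.
Leg W3→W4: central angle 0.1574 rad, distance 1993.3 mi.
Leg W4→W5: central angle 2.2567 rad, distance 28571.6 mi.
Total: 13823.1 + 33119.1 + 1993.3 + 28571.6 ≈ 77507 mi.

77507 mi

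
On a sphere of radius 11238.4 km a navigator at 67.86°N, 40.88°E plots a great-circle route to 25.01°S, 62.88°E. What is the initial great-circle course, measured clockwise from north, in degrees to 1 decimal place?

With φ₁ = 1.1844, φ₂ = -0.4365, Δλ = 0.3840 rad, the forward-azimuth formula gives
θ = atan2( sin Δλ cos φ₂ , cos φ₁ sin φ₂ − sin φ₁ cos φ₂ cos Δλ ) = atan2(0.3395, -0.9376) = 160.10°.
So the initial bearing is 160.1°.

160.1°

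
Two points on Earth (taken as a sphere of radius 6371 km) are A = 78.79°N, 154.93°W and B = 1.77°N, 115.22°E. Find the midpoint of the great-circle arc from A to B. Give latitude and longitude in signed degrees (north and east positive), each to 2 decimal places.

44.80°, 126.22°

Central angle δ = 1.5400 rad. Interpolating on the sphere with fraction f = 0.5:
P = [sin((1−f)δ)·A + sin(fδ)·B] / sin δ = 0.6965·A + 0.6965·B in Cartesian coordinates,
giving P = (-0.4193, 0.5724, 0.7047), i.e. latitude 44.80°, longitude 126.22°.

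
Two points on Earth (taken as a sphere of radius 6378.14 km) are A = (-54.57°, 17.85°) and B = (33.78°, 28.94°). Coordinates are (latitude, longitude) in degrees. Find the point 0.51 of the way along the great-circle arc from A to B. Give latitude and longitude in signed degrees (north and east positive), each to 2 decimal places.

-9.56°, 24.47°

Central angle δ = 1.5510 rad. Interpolating on the sphere with fraction f = 0.51:
P = [sin((1−f)δ)·A + sin(fδ)·B] / sin δ = 0.6890·A + 0.7112·B in Cartesian coordinates,
giving P = (0.8975, 0.4085, -0.1660), i.e. latitude -9.56°, longitude 24.47°.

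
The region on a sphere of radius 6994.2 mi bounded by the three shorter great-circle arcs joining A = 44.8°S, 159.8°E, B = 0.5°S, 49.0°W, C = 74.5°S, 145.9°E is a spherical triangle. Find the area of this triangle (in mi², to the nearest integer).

26896019 mi²

Side lengths (central angles): a = 1.8233, b = 0.5295, c = 2.2340 rad; semiperimeter s = 2.2934.
By l'Huilier's theorem, tan(E/4) = √[tan(s/2) tan((s−a)/2) tan((s−b)/2) tan((s−c)/2)], giving spherical excess E = 0.5498 rad.
Area = E·R² = 0.5498 × (6994.2)² ≈ 26896019 mi².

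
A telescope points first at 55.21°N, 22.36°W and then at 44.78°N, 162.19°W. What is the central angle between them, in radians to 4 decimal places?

1.2984 rad

Let φ₁ = 0.9636 rad, φ₂ = 0.7816 rad, and Δλ = -2.4405 rad.
Haversine: a = sin²(Δφ/2) + cos φ₁ cos φ₂ sin²(Δλ/2) = 0.0083 + (0.5706)(0.7098)(0.8821) = 0.36550.
Central angle c = 2·arcsin(√a) = 1.29844 rad.
So the angular separation is 1.2984 rad.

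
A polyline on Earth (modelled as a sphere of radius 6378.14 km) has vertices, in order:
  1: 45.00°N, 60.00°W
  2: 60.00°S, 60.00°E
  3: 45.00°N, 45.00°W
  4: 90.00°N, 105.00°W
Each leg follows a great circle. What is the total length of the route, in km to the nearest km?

Leg 1→2: central angle 2.4802 rad, distance 15819.2 km.
Leg 2→3: central angle 2.3516 rad, distance 14999.1 km.
Leg 3→4: central angle 0.7854 rad, distance 5009.4 km.
Total: 15819.2 + 14999.1 + 5009.4 ≈ 35828 km.

35828 km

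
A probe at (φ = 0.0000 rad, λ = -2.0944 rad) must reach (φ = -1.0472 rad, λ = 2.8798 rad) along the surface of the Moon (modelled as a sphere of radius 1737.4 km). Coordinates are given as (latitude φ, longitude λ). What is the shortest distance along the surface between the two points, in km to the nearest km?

2504 km

Let φ₁ = 0.0000 rad, φ₂ = -1.0472 rad, and Δλ = -1.3090 rad.
Haversine: a = sin²(Δφ/2) + cos φ₁ cos φ₂ sin²(Δλ/2) = 0.2500 + (1.0000)(0.5000)(0.3706) = 0.43529.
Central angle c = 2·arcsin(√a) = 1.44102 rad.
Distance = R·c = 1737.4 × 1.4410 ≈ 2504 km.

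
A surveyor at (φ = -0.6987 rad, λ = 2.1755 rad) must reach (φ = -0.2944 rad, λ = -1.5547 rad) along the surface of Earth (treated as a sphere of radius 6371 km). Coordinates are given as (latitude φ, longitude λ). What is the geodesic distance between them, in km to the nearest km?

12789 km

Let φ₁ = -0.6987 rad, φ₂ = -0.2944 rad, and Δλ = 2.5530 rad.
cos c = sin φ₁ sin φ₂ + cos φ₁ cos φ₂ cos Δλ = (-0.6432)(-0.2902) + (0.7657)(0.9570)(-0.8317) = -0.42279,
so c = arccos(-0.42279) = 2.00731 rad.
Distance = R·c = 6371 × 2.0073 ≈ 12789 km.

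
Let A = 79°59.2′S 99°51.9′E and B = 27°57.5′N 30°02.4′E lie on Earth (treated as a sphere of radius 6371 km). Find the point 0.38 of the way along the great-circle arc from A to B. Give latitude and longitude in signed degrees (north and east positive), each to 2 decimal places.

-41.76°, 43.12°

Central angle δ = 1.9918 rad. Interpolating on the sphere with fraction f = 0.38:
P = [sin((1−f)δ)·A + sin(fδ)·B] / sin δ = 1.0345·A + 0.7524·B in Cartesian coordinates,
giving P = (0.5445, 0.5099, -0.6660), i.e. latitude -41.76°, longitude 43.12°.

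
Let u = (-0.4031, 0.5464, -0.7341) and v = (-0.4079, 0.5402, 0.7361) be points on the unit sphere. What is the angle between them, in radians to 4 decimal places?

u·v = -0.0808; |u| = 1.0000, |v| = 1.0000.
cos θ = (u·v)/(|u||v|) = -0.0808, so θ = 1.6517 rad.

1.6517 rad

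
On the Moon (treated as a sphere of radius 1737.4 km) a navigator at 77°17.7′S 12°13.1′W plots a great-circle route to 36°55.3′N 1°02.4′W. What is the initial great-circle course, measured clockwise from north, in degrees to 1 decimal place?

9.8°

Δλ = 11.178° = 0.1951 rad.
y = sin Δλ · cos φ₂ = (0.1939)(0.7995) = 0.1550
x = cos φ₁ sin φ₂ − sin φ₁ cos φ₂ cos Δλ = (0.2199)(0.6007) − (-0.9755)(0.7995)(0.9810) = 0.8972
θ = atan2(y, x) = 9.80°, so the bearing is 9.8°.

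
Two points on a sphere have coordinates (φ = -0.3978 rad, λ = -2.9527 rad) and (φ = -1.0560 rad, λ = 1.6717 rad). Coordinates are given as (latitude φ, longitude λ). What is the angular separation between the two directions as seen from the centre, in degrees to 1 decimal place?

72.7°

With latitudes φ₁ = -22.792°, φ₂ = -60.504° and longitude difference Δλ = -95.041°:
cos c = sin φ₁ sin φ₂ + cos φ₁ cos φ₂ cos Δλ = (-0.3874)(-0.8704) + (0.9219)(0.4924)(-0.0879) = 0.29729,
so c = arccos(0.29729) = 1.26894 rad.
So the angular separation is 72.7°.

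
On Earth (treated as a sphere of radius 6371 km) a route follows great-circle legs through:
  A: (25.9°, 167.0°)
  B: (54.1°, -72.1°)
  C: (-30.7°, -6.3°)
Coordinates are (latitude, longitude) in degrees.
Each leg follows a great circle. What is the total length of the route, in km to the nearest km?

20814 km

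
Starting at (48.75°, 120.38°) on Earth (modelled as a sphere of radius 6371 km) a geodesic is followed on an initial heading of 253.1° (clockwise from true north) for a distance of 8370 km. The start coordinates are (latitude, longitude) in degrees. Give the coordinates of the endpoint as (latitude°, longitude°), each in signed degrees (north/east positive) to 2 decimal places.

0.33°, 52.65°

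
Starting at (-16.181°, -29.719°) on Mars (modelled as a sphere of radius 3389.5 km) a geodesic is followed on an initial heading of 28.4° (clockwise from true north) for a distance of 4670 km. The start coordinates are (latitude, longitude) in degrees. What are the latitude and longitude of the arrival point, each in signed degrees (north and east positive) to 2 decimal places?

50.87°, 17.98°

Angular distance δ = d/R = 4670/3389.5 = 1.37778 rad; initial bearing θ = 0.4957 rad.
sin φ₂ = sin φ₁ cos δ + cos φ₁ sin δ cos θ = (-0.2787)(0.1918) + (0.9604)(0.9814)(0.8796) = 0.7757, so φ₂ = 50.87°.
Δλ = atan2(sin θ sin δ cos φ₁, cos δ − sin φ₁ sin φ₂) = atan2(0.4483, 0.4080) = 47.697°.
λ₂ = -29.719° + 47.697° = 17.98°.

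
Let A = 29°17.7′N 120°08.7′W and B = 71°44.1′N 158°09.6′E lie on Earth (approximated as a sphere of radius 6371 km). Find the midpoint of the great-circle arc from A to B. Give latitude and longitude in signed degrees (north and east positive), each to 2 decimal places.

56.06°, -138.82°

The central angle between A and B is δ = 1.0424 rad.
With f = 0.5, the slerp weights are sin((1−f)δ)/sin δ = 0.5766 and sin(fδ)/sin δ = 0.5766.
Weighted sum of the unit vectors: (0.5766)·(-0.4380,-0.7542,0.4893) + (0.5766)·(-0.2909,0.1166,0.9496) = (-0.4202, -0.3676, 0.8296).
Converting back: φ = atan2(z, √(x²+y²)) = 56.06°, λ = atan2(y, x) = -138.82°.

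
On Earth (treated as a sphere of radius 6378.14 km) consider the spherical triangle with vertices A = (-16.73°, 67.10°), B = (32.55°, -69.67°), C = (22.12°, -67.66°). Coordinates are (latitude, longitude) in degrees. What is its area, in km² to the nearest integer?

19348508 km²

Side lengths (central angles): a = 0.1847, b = 2.3937, c = 2.4084 rad; semiperimeter s = 2.4934.
By l'Huilier's theorem, tan(E/4) = √[tan(s/2) tan((s−a)/2) tan((s−b)/2) tan((s−c)/2)], giving spherical excess E = 0.4756 rad.
Area = E·R² = 0.4756 × (6378.14)² ≈ 19348508 km².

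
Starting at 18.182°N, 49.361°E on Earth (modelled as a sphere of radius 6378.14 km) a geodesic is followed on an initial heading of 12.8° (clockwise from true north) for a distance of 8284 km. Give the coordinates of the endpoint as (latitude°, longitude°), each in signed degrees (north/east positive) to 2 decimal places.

Angular distance δ = d/R = 8284/6378.14 = 1.29881 rad; initial bearing θ = 0.2234 rad.
sin φ₂ = sin φ₁ cos δ + cos φ₁ sin δ cos θ = (0.3120)(0.2686) + (0.9501)(0.9632)(0.9751) = 0.9762, so φ₂ = 77.48°.
Δλ = atan2(sin θ sin δ cos φ₁, cos δ − sin φ₁ sin φ₂) = atan2(0.2027, -0.0360) = 100.062°.
λ₂ = 49.361° + 100.062° = 149.42°.

77.48°, 149.42°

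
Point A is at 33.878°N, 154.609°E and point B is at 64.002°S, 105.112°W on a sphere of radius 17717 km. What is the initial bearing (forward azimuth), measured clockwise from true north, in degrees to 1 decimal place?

148.5°

Δλ = 100.279° = 1.7502 rad.
y = sin Δλ · cos φ₂ = (0.9840)(0.4383) = 0.4313
x = cos φ₁ sin φ₂ − sin φ₁ cos φ₂ cos Δλ = (0.8302)(-0.8988) − (0.5574)(0.4383)(-0.1784) = -0.7026
θ = atan2(y, x) = 148.46°, so the bearing is 148.5°.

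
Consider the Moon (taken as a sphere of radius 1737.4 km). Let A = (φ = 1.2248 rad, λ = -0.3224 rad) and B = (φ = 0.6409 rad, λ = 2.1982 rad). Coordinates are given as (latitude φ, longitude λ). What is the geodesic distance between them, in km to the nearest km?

2124 km

With latitudes φ₁ = 70.176°, φ₂ = 36.721° and longitude difference Δλ = 144.420°:
cos c = sin φ₁ sin φ₂ + cos φ₁ cos φ₂ cos Δλ = (0.9407)(0.5979) + (0.3391)(0.8016)(-0.8133) = 0.34140,
so c = arccos(0.34140) = 1.22239 rad.
Distance = R·c = 1737.4 × 1.2224 ≈ 2124 km.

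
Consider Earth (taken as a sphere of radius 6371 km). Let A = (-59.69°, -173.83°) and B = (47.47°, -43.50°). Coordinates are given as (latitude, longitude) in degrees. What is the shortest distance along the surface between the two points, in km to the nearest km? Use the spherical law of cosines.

16566 km

In radians: φ₁ = -1.0418, φ₂ = 0.8285, Δλ = 130.330° = 2.2747 rad.
cos c = sin φ₁ sin φ₂ + cos φ₁ cos φ₂ cos Δλ = (-0.8633)(0.7369) + (0.5047)(0.6760)(-0.6472) = -0.85698,
so c = arccos(-0.85698) = 2.60018 rad.
Distance = R·c = 6371 × 2.6002 ≈ 16566 km.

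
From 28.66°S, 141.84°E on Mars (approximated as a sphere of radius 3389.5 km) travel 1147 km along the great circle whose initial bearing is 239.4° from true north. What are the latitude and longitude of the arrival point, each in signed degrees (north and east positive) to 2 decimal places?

Angular distance δ = d/R = 1147/3389.5 = 0.33840 rad; initial bearing θ = 4.1783 rad.
sin φ₂ = sin φ₁ cos δ + cos φ₁ sin δ cos θ = (-0.4796)(0.9433) + (0.8775)(0.3320)(-0.5090) = -0.6007, so φ₂ = -36.92°.
Δλ = atan2(sin θ sin δ cos φ₁, cos δ − sin φ₁ sin φ₂) = atan2(-0.2507, 0.6552) = -20.942°.
λ₂ = 141.840° − 20.942° = 120.90°.

-36.92°, 120.90°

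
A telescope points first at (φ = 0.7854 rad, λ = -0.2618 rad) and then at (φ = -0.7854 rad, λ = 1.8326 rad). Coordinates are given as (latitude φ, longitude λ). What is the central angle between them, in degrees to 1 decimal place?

Let φ₁ = 0.7854 rad, φ₂ = -0.7854 rad, and Δλ = 2.0944 rad.
Haversine: a = sin²(Δφ/2) + cos φ₁ cos φ₂ sin²(Δλ/2) = 0.5000 + (0.7071)(0.7071)(0.7500) = 0.87500.
Central angle c = 2·arcsin(√a) = 2.41886 rad.
So the angular separation is 138.6°.

138.6°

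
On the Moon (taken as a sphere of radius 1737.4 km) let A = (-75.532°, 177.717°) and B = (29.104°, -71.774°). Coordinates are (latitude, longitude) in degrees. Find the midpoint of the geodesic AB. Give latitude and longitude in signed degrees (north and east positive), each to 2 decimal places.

-30.43°, -88.35°

Central angle δ = 2.1501 rad. Interpolating on the sphere with fraction f = 0.5:
P = [sin((1−f)δ)·A + sin(fδ)·B] / sin δ = 1.0511·A + 1.0511·B in Cartesian coordinates,
giving P = (0.0248, -0.8619, -0.5065), i.e. latitude -30.43°, longitude -88.35°.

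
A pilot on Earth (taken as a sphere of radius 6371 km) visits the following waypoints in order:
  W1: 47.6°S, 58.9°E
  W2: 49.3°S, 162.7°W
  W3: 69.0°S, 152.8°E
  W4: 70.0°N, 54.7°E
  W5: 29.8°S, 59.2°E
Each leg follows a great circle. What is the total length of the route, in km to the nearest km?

Leg W1→W2: central angle 1.3377 rad, distance 8522.2 km.
Leg W2→W3: central angle 0.5065 rad, distance 3226.8 km.
Leg W3→W4: central angle 2.6782 rad, distance 17062.9 km.
Leg W4→W5: central angle 1.7428 rad, distance 11103.2 km.
Total: 8522.2 + 3226.8 + 17062.9 + 11103.2 ≈ 39915 km.

39915 km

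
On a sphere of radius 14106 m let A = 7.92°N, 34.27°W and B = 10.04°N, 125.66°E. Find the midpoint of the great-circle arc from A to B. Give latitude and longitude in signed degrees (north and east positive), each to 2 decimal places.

42.20°, 44.75°

Central angle δ = 2.6726 rad. Interpolating on the sphere with fraction f = 0.5:
P = [sin((1−f)δ)·A + sin(fδ)·B] / sin δ = 2.1521·A + 2.1521·B in Cartesian coordinates,
giving P = (0.5261, 0.5215, 0.6717), i.e. latitude 42.20°, longitude 44.75°.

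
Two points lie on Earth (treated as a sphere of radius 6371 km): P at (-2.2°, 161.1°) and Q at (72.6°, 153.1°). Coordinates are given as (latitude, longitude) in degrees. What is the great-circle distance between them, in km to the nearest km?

8337 km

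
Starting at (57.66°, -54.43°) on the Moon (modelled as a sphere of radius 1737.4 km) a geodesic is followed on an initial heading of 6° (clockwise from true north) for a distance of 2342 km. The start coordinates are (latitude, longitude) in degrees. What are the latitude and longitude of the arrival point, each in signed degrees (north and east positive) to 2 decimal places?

Angular distance δ = d/R = 2342/1737.4 = 1.34799 rad; initial bearing θ = 0.1047 rad.
sin φ₂ = sin φ₁ cos δ + cos φ₁ sin δ cos θ = (0.8449)(0.2210) + (0.5349)(0.9753)(0.9945) = 0.7056, so φ₂ = 44.87°.
Δλ = atan2(sin θ sin δ cos φ₁, cos δ − sin φ₁ sin φ₂) = atan2(0.0545, -0.3751) = 171.729°.
λ₂ = -54.430° + 171.729° = 117.30°.

44.87°, 117.30°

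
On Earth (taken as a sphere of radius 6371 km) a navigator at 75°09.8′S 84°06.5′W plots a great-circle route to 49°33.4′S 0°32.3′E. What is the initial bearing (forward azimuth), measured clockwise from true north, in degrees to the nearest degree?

With φ₁ = -1.3118, φ₂ = -0.8649, Δλ = 1.4774 rad, the forward-azimuth formula gives
θ = atan2( sin Δλ cos φ₂ , cos φ₁ sin φ₂ − sin φ₁ cos φ₂ cos Δλ ) = atan2(0.6459, -0.1364) = 101.92°.
So the initial bearing is 102°.

102°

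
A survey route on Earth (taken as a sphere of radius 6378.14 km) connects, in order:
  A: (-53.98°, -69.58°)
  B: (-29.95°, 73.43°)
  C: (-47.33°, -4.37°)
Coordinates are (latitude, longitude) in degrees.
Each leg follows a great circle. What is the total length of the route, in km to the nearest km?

Leg A→B: central angle 1.5740 rad, distance 10039.1 km.
Leg B→C: central angle 1.0573 rad, distance 6743.9 km.
Total: 10039.1 + 6743.9 ≈ 16783 km.

16783 km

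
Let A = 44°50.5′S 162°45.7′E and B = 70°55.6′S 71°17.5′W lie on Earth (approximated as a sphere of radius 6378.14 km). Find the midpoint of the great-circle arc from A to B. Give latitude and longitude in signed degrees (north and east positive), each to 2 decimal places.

-70.61°, -170.15°

Central angle δ = 1.0117 rad. Interpolating on the sphere with fraction f = 0.5:
P = [sin((1−f)δ)·A + sin(fδ)·B] / sin δ = 0.5716·A + 0.5716·B in Cartesian coordinates,
giving P = (-0.3272, -0.0568, -0.9433), i.e. latitude -70.61°, longitude -170.15°.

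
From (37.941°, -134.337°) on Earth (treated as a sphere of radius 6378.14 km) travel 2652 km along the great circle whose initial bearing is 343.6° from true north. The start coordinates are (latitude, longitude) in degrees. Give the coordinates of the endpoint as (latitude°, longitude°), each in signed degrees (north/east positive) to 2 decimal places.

Angular distance δ = d/R = 2652/6378.14 = 0.41580 rad; initial bearing θ = 5.9970 rad.
sin φ₂ = sin φ₁ cos δ + cos φ₁ sin δ cos θ = (0.6148)(0.9148) + (0.7886)(0.4039)(0.9593) = 0.8680, so φ₂ = 60.23°.
Δλ = atan2(sin θ sin δ cos φ₁, cos δ − sin φ₁ sin φ₂) = atan2(-0.0899, 0.3811) = -13.280°.
λ₂ = -134.337° − 13.280° = -147.62°.

60.23°, -147.62°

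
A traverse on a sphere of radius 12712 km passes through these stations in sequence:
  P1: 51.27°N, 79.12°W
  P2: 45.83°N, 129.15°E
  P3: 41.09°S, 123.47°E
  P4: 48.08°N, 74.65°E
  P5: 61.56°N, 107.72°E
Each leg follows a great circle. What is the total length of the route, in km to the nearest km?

64110 km

Leg P1→P2: central angle 1.3943 rad, distance 17724.1 km.
Leg P2→P3: central angle 1.5196 rad, distance 19317.4 km.
Leg P3→P4: central angle 1.7290 rad, distance 21978.5 km.
Leg P4→P5: central angle 0.4004 rad, distance 5089.8 km.
Total: 17724.1 + 19317.4 + 21978.5 + 5089.8 ≈ 64110 km.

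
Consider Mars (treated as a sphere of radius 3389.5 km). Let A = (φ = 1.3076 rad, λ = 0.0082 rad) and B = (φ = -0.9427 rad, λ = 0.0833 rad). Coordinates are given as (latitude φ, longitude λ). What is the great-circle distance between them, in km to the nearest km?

With latitudes φ₁ = 74.920°, φ₂ = -54.013° and longitude difference Δλ = 4.303°:
Haversine: a = sin²(Δφ/2) + cos φ₁ cos φ₂ sin²(Δλ/2) = 0.8142 + (0.2602)(0.5876)(0.0014) = 0.81442.
Central angle c = 2·arcsin(√a) = 2.25085 rad.
Distance = R·c = 3389.5 × 2.2509 ≈ 7629 km.

7629 km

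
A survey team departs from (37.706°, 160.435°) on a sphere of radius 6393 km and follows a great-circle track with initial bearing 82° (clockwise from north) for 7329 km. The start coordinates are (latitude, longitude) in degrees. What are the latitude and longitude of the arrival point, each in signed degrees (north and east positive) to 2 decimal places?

20.62°, -124.94°

Angular distance δ = d/R = 7329/6393 = 1.14641 rad; initial bearing θ = 1.4312 rad.
sin φ₂ = sin φ₁ cos δ + cos φ₁ sin δ cos θ = (0.6116)(0.4118) + (0.7912)(0.9113)(0.1392) = 0.3522, so φ₂ = 20.62°.
Δλ = atan2(sin θ sin δ cos φ₁, cos δ − sin φ₁ sin φ₂) = atan2(0.7140, 0.1964) = 74.622°.
λ₂ = 160.435° + 74.622° = 235.06° → -124.94° after wrapping to (−180°, 180°].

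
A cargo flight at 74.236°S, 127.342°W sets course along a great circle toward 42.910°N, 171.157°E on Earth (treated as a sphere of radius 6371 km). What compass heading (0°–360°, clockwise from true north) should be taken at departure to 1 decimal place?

With φ₁ = -1.2957, φ₂ = 0.7489, Δλ = -1.0734 rad, the forward-azimuth formula gives
θ = atan2( sin Δλ cos φ₂ , cos φ₁ sin φ₂ − sin φ₁ cos φ₂ cos Δλ ) = atan2(-0.6437, 0.5213) = -51.00°.
Adding 360° brings this into [0°, 360°): 309.0°.

309.0°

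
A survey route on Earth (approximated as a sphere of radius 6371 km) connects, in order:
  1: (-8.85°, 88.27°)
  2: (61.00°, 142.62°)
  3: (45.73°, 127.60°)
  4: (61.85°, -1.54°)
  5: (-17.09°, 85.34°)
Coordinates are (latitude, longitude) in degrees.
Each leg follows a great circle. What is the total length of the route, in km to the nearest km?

29779 km

Leg 1→2: central angle 1.4256 rad, distance 9082.8 km.
Leg 2→3: central angle 0.3074 rad, distance 1958.2 km.
Leg 3→4: central angle 1.1335 rad, distance 7221.6 km.
Leg 4→5: central angle 1.8076 rad, distance 11516.0 km.
Total: 9082.8 + 1958.2 + 7221.6 + 11516.0 ≈ 29779 km.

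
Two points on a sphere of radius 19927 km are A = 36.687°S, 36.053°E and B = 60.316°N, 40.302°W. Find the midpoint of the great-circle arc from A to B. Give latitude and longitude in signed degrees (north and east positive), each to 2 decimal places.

The central angle between A and B is δ = 2.0102 rad.
With f = 0.5, the slerp weights are sin((1−f)δ)/sin δ = 0.9328 and sin(fδ)/sin δ = 0.9328.
Weighted sum of the unit vectors: (0.9328)·(0.6483,0.4720,-0.5974) + (0.9328)·(0.3777,-0.3203,0.8688) = (0.9570, 0.1414, 0.2531).
Converting back: φ = atan2(z, √(x²+y²)) = 14.66°, λ = atan2(y, x) = 8.41°.

14.66°, 8.41°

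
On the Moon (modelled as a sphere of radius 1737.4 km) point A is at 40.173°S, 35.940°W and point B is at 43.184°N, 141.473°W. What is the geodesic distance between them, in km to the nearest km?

3827 km

With latitudes φ₁ = -40.173°, φ₂ = 43.184° and longitude difference Δλ = -105.533°:
cos c = sin φ₁ sin φ₂ + cos φ₁ cos φ₂ cos Δλ = (-0.6451)(0.6843) + (0.7641)(0.7292)(-0.2678) = -0.59067,
so c = arccos(-0.59067) = 2.20268 rad.
Distance = R·c = 1737.4 × 2.2027 ≈ 3827 km.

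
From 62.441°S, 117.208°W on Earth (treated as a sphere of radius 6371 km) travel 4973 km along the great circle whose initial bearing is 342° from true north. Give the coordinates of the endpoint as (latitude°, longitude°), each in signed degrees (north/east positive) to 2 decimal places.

-18.68°, -130.48°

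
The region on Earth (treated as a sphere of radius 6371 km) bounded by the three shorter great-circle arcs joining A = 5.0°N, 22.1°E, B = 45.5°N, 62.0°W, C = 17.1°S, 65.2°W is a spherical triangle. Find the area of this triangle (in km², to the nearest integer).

Side lengths (central angles): a = 1.0938, b = 1.5516, c = 1.4365 rad; semiperimeter s = 2.0409.
By l'Huilier's theorem, tan(E/4) = √[tan(s/2) tan((s−a)/2) tan((s−b)/2) tan((s−c)/2)], giving spherical excess E = 0.9986 rad.
Area = E·R² = 0.9986 × (6371)² ≈ 40532329 km².

40532329 km²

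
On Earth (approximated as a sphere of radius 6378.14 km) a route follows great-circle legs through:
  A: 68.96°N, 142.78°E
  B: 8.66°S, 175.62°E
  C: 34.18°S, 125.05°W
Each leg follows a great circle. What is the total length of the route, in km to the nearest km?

15675 km

Leg A→B: central angle 1.4125 rad, distance 9008.9 km.
Leg B→C: central angle 1.0452 rad, distance 6666.2 km.
Total: 9008.9 + 6666.2 ≈ 15675 km.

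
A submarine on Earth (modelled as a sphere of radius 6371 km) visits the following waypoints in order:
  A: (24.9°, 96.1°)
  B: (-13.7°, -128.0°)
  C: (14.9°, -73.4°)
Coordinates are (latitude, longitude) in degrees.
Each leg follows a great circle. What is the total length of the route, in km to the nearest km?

22041 km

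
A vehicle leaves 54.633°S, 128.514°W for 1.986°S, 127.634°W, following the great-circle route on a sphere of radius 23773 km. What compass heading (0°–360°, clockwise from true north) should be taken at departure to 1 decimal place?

With φ₁ = -0.9535, φ₂ = -0.0347, Δλ = 0.0154 rad, the forward-azimuth formula gives
θ = atan2( sin Δλ cos φ₂ , cos φ₁ sin φ₂ − sin φ₁ cos φ₂ cos Δλ ) = atan2(0.0153, 0.7948) = 1.11°.
So the initial bearing is 1.1°.

1.1°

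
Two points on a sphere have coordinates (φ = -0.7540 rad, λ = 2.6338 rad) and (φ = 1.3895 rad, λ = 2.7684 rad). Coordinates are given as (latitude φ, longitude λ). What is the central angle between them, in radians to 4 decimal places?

2.1449 rad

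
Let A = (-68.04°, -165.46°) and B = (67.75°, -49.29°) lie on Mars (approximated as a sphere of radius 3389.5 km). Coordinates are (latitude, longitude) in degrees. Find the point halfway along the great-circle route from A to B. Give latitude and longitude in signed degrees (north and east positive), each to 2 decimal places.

Central angle δ = 2.7410 rad. Interpolating on the sphere with fraction f = 0.5:
P = [sin((1−f)δ)·A + sin(fδ)·B] / sin δ = 2.5132·A + 2.5132·B in Cartesian coordinates,
giving P = (-0.2891, -0.9573, -0.0048), i.e. latitude -0.27°, longitude -106.80°.

-0.27°, -106.80°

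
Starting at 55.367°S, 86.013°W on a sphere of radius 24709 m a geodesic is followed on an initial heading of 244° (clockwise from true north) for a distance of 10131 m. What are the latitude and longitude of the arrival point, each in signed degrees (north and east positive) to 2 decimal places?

Angular distance δ = d/R = 10131/24709 = 0.41001 rad; initial bearing θ = 4.2586 rad.
sin φ₂ = sin φ₁ cos δ + cos φ₁ sin δ cos θ = (-0.8228)(0.9171) + (0.5683)(0.3986)(-0.4384) = -0.8539, so φ₂ = -58.64°.
Δλ = atan2(sin θ sin δ cos φ₁, cos δ − sin φ₁ sin φ₂) = atan2(-0.2036, 0.2145) = -43.509°.
λ₂ = -86.013° − 43.509° = -129.52°.

-58.64°, -129.52°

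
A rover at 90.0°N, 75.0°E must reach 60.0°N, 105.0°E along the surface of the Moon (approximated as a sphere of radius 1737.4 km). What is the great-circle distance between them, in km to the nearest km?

910 km

In radians: φ₁ = 1.5708, φ₂ = 1.0472, Δλ = 30.000° = 0.5236 rad.
cos c = sin φ₁ sin φ₂ + cos φ₁ cos φ₂ cos Δλ = (1.0000)(0.8660) + (0.0000)(0.5000)(0.8660) = 0.86603,
so c = arccos(0.86603) = 0.52360 rad.
Distance = R·c = 1737.4 × 0.5236 ≈ 910 km.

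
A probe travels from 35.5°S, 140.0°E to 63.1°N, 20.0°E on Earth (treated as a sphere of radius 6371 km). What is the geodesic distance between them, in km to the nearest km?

14966 km

With latitudes φ₁ = -35.500°, φ₂ = 63.100° and longitude difference Δλ = -120.000°:
Haversine: a = sin²(Δφ/2) + cos φ₁ cos φ₂ sin²(Δλ/2) = 0.5748 + (0.8141)(0.4524)(0.7500) = 0.85102.
Central angle c = 2·arcsin(√a) = 2.34905 rad.
Distance = R·c = 6371 × 2.3490 ≈ 14966 km.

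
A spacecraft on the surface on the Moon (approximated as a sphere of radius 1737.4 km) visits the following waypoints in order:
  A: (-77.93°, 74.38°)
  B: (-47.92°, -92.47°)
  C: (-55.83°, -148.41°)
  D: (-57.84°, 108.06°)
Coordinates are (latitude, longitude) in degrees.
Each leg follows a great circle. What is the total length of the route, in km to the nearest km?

4222 km

Leg A→B: central angle 0.9406 rad, distance 1634.1 km.
Leg B→C: central angle 0.6008 rad, distance 1043.8 km.
Leg C→D: central angle 0.8886 rad, distance 1543.9 km.
Total: 1634.1 + 1043.8 + 1543.9 ≈ 4222 km.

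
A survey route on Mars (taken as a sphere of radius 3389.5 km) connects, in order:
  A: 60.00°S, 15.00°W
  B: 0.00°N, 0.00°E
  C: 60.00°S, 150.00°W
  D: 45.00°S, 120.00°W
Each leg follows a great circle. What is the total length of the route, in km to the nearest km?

Leg A→B: central angle 1.0668 rad, distance 3615.8 km.
Leg B→C: central angle 2.0186 rad, distance 6842.1 km.
Leg C→D: central angle 0.4064 rad, distance 1377.4 km.
Total: 3615.8 + 6842.1 + 1377.4 ≈ 11835 km.

11835 km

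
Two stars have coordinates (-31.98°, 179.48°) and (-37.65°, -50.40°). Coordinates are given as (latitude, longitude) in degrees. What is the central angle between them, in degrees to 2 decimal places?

96.27°

Let φ₁ = -0.5582 rad, φ₂ = -0.6571 rad, and Δλ = 2.2710 rad.
cos c = sin φ₁ sin φ₂ + cos φ₁ cos φ₂ cos Δλ = (-0.5296)(-0.6108) + (0.8482)(0.7918)(-0.6444) = -0.10926,
so c = arccos(-0.10926) = 1.68027 rad.
So the angular separation is 96.27°.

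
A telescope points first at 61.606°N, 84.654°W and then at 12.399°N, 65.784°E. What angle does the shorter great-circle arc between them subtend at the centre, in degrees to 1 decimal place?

With latitudes φ₁ = 61.606°, φ₂ = 12.399° and longitude difference Δλ = 150.438°:
Haversine: a = sin²(Δφ/2) + cos φ₁ cos φ₂ sin²(Δλ/2) = 0.1733 + (0.4755)(0.9767)(0.9349) = 0.60755.
Central angle c = 2·arcsin(√a) = 1.78758 rad.
So the angular separation is 102.4°.

102.4°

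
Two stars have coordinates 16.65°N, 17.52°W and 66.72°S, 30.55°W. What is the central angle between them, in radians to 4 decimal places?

Let φ₁ = 0.2906 rad, φ₂ = -1.1645 rad, and Δλ = -0.2274 rad.
Haversine: a = sin²(Δφ/2) + cos φ₁ cos φ₂ sin²(Δλ/2) = 0.4423 + (0.9581)(0.3952)(0.0129) = 0.44715.
Central angle c = 2·arcsin(√a) = 1.46489 rad.
So the angular separation is 1.4649 rad.

1.4649 rad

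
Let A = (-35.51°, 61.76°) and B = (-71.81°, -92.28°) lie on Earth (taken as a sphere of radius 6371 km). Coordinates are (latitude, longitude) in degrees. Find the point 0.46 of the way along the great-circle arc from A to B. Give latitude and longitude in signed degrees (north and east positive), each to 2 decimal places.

-67.53°, 49.97°

The central angle between A and B is δ = 1.2415 rad.
With f = 0.46, the slerp weights are sin((1−f)δ)/sin δ = 0.6566 and sin(fδ)/sin δ = 0.5712.
Weighted sum of the unit vectors: (0.6566)·(0.3852,0.7171,-0.5808) + (0.5712)·(-0.0124,-0.3119,-0.9500) = (0.2458, 0.2927, -0.9241).
Converting back: φ = atan2(z, √(x²+y²)) = -67.53°, λ = atan2(y, x) = 49.97°.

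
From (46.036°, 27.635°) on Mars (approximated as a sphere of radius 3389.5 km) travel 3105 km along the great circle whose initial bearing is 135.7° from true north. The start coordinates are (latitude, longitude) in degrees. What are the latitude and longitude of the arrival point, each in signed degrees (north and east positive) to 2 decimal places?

2.53°, 61.31°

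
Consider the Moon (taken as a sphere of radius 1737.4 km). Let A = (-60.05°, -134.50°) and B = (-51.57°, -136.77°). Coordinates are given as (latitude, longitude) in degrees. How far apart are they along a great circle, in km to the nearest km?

260 km

In radians: φ₁ = -1.0481, φ₂ = -0.9001, Δλ = -2.270° = -0.0396 rad.
Haversine: a = sin²(Δφ/2) + cos φ₁ cos φ₂ sin²(Δλ/2) = 0.0055 + (0.4992)(0.6216)(0.0004) = 0.00559.
Central angle c = 2·arcsin(√a) = 0.14965 rad.
Distance = R·c = 1737.4 × 0.1496 ≈ 260 km.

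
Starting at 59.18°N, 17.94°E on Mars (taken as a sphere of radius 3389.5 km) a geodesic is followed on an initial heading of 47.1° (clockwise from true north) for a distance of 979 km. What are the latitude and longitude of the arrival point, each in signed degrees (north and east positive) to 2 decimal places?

67.30°, 50.67°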